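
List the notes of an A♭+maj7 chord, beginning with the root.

A♭+maj7: augmented major seventh on Ab.
root → Ab
3rd (major 3rd) → C
5th (augmented 5th) → E
7th (major 7th) → G

Ab  C  E  G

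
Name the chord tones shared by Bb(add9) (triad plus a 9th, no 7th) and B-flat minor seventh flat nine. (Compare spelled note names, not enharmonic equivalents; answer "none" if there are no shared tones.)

B♭ – F

Bb(add9) = B♭, D, F, C.
B-flat minor seventh flat nine = B♭, D♭, F, A♭, C♭.
Shared: B♭, F.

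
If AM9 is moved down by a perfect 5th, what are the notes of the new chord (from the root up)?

D F# A C# E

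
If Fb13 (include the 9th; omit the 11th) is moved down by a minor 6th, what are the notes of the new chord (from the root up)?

A minor 6th down from F♭ is A♭, so the new chord is A♭ dominant thirteenth.
root → A♭
3rd (major 3rd) → C
5th (perfect 5th) → E♭
7th (minor 7th) → G♭
9th (major 9th) → B♭
13th (major 13th) → F

A♭  C  E♭  G♭  B♭  F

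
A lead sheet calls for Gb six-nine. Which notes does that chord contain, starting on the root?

Gb six-nine is a six-nine built on G-flat.
Root: G-flat
Major 3rd (3rd): B-flat
Perfect 5th (5th): D-flat
Major 6th (6th): E-flat
Major 9th (9th): A-flat

G-flat, B-flat, D-flat, E-flat, A-flat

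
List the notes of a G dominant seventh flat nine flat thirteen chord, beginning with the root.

G dominant seventh flat nine flat thirteen is a dominant seventh flat nine flat thirteen built on G.
Root: G
Major 3rd (3rd): B
Perfect 5th (5th): D
Minor 7th (7th): F
Minor 9th (9th): A-flat
Minor 13th (13th): E-flat

G B D F A-flat E-flat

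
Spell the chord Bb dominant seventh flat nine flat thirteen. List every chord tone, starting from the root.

B♭ D F A♭ C♭ G♭

Bb dominant seventh flat nine flat thirteen is a dominant seventh flat nine flat thirteen built on B♭.
root → B♭
3rd (major 3rd) → D
5th (perfect 5th) → F
7th (minor 7th) → A♭
9th (minor 9th) → C♭
13th (minor 13th) → G♭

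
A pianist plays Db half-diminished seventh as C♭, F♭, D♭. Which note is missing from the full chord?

A𝄫

The full Db half-diminished seventh chord is D♭, F♭, A𝄫, C♭.
Comparing with the voicing, the diminished 5th (5th) — A𝄫 — is absent.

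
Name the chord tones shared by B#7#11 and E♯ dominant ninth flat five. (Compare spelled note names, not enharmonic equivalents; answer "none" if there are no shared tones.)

B#7#11: B# D## F## A# E##
E♯ dominant ninth flat five: E# G## B D# F##
Common to both → F##.

F##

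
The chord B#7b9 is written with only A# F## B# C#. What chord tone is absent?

The full B#7b9 chord is B#, D##, F##, A#, C#.
Comparing with the voicing, the major 3rd (3rd) — D## — is absent.

D##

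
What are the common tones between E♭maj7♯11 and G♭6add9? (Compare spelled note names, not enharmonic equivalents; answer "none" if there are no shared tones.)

Eb  Bb

E♭maj7♯11 = Eb, G, Bb, D, A.
G♭6add9 = Gb, Bb, Db, Eb, Ab.
Shared: Eb, Bb.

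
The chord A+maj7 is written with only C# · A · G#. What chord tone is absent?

A+maj7 = A, C#, E#, G#. The voicing lacks the 5th (augmented 5th), E#.

E#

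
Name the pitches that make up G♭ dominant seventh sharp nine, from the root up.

G-flat, B-flat, D-flat, F-flat, A

G♭ dominant seventh sharp nine: dominant seventh sharp nine on G-flat.
root → G-flat
3rd (major 3rd) → B-flat
5th (perfect 5th) → D-flat
7th (minor 7th) → F-flat
9th (augmented 9th) → A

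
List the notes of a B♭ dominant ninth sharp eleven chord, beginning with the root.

Bb  D  F  Ab  C  E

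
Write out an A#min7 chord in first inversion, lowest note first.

C#, E#, G#, A#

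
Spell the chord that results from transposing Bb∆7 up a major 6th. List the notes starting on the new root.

G  B  D  F#

Transposed root: Bb → G (major 6th up). So we spell G major seventh:
- root: G
- major 3rd: B
- perfect 5th: D
- major 7th: F#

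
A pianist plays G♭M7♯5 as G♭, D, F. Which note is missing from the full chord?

B♭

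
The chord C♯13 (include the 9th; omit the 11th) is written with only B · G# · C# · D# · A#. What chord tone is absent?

E#

C♯13 = C#, E#, G#, B, D#, A#. The voicing lacks the 3rd (major 3rd), E#.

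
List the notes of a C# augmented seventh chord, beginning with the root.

C# augmented seventh is an augmented seventh built on C-sharp.
- root: C-sharp
- major 3rd: E-sharp
- augmented 5th: G-double-sharp
- minor 7th: B

C-sharp, E-sharp, G-double-sharp, B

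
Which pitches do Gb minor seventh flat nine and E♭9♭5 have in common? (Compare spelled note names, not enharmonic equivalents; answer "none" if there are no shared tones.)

Gb minor seventh flat nine: Gb Bbb Db Fb Abb
E♭9♭5: Eb G Bbb Db F
Common to both → Bbb, Db.

Bbb  Db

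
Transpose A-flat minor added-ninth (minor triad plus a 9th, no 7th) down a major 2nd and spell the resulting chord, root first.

A major 2nd down from A-flat is G-flat, so the new chord is G-flat minor added-ninth.
- root: G-flat
- minor 3rd: B-double-flat
- perfect 5th: D-flat
- major 9th: A-flat

G-flat B-double-flat D-flat A-flat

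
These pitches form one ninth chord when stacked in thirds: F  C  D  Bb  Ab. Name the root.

Stacking in thirds gives Bb – D – F – Ab – C, so Bb is the root — Bb dominant ninth.

Bb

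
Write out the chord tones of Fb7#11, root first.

Fb, Ab, Cb, Ebb, Bb

Fb7#11 is a dominant seventh sharp eleven built on Fb.
root → Fb
3rd (major 3rd) → Ab
5th (perfect 5th) → Cb
7th (minor 7th) → Ebb
11th (augmented 11th) → Bb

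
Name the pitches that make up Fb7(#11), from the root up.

Fb, Ab, Cb, Ebb, Bb

Root Fb, quality dominant seventh sharp eleven:
- root: Fb
- major 3rd: Ab
- perfect 5th: Cb
- minor 7th: Ebb
- augmented 11th: Bb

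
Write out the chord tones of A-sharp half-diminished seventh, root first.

A-sharp, C-sharp, E, G-sharp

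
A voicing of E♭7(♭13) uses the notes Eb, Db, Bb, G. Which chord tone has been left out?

Cb

E♭7(♭13) = Eb, G, Bb, Db, Cb. The voicing lacks the 13th (minor 13th), Cb.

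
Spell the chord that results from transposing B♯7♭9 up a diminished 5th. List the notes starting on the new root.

Transposed root: B# → F# (diminished 5th up). So we spell F# dominant seventh flat nine:
root → F#
3rd (major 3rd) → A#
5th (perfect 5th) → C#
7th (minor 7th) → E
9th (minor 9th) → G

F#, A#, C#, E, G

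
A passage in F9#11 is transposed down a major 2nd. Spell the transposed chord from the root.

Transposed root: F → Eb (major 2nd down). So we spell Eb dominant ninth sharp eleven:
Eb — root
G — major 3rd
Bb — perfect 5th
Db — minor 7th
F — major 9th
A — augmented 11th

Eb  G  Bb  Db  F  A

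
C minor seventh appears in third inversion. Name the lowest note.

B-flat

C minor seventh = C–E-flat–G–B-flat. Third inversion → seventh in the bass = B-flat.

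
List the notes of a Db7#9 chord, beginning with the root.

Db  F  Ab  Cb  E

Db7#9 is a dominant seventh sharp nine built on Db.
- root: Db
- major 3rd: F
- perfect 5th: Ab
- minor 7th: Cb
- augmented 9th: E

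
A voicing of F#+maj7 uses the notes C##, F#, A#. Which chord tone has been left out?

E#

F#+maj7 = F#, A#, C##, E#. The voicing lacks the 7th (major 7th), E#.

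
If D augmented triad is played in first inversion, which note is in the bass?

F#

D augmented triad = D–F#–A#. First inversion → third in the bass = F#.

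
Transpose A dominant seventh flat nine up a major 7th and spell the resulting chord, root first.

Transposed root: A → G# (major 7th up). So we spell G# dominant seventh flat nine:
G# — root
B# — major 3rd
D# — perfect 5th
F# — minor 7th
A — minor 9th

G#  B#  D#  F#  A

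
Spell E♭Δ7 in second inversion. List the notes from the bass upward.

B♭ D E♭ G

In root position, E♭Δ7 is E♭–G–B♭–D.
Second inversion puts the fifth (B♭) in the bass.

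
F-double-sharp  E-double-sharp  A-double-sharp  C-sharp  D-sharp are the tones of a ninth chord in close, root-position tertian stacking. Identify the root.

Arranged so that each adjacent pair is a third by letter name: D-sharp – F-double-sharp – A-double-sharp – C-sharp – E-double-sharp.
The bottom of that stack, D-sharp, is the root (this is D-sharp dominant seventh sharp nine sharp five).

D-sharp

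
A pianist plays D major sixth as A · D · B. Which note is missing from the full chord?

F-sharp

D major sixth = D, F-sharp, A, B. The voicing lacks the 3rd (major 3rd), F-sharp.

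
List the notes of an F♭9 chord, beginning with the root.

Fb, Ab, Cb, Ebb, Gb

Root Fb, quality dominant ninth:
- root: Fb
- major 3rd: Ab
- perfect 5th: Cb
- minor 7th: Ebb
- major 9th: Gb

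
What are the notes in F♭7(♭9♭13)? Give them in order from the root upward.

F♭ A♭ C♭ E𝄫 G𝄫 D𝄫

F♭7(♭9♭13): dominant seventh flat nine flat thirteen on F♭.
root → F♭
3rd (major 3rd) → A♭
5th (perfect 5th) → C♭
7th (minor 7th) → E𝄫
9th (minor 9th) → G𝄫
13th (minor 13th) → D𝄫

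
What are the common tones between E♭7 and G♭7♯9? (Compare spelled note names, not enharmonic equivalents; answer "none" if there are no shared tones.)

B♭  D♭

E♭7: E♭ G B♭ D♭
G♭7♯9: G♭ B♭ D♭ F♭ A
Common to both → B♭, D♭.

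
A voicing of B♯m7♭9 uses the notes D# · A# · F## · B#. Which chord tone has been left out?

C#

The full B♯m7♭9 chord is B#, D#, F##, A#, C#.
Comparing with the voicing, the minor 9th (9th) — C# — is absent.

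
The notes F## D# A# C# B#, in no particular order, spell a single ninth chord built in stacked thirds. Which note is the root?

Arranged so that each adjacent pair is a third by letter name: B# – D# – F## – A# – C#.
The bottom of that stack, B#, is the root (this is B# minor seventh flat nine).

B#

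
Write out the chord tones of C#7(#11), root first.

C#7(#11): dominant seventh sharp eleven on C#.
- root: C#
- major 3rd: E#
- perfect 5th: G#
- minor 7th: B
- augmented 11th: F##

C# E# G# B F##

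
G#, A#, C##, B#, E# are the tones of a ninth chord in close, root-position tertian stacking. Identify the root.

Stacking in thirds gives A# – C## – E# – G# – B#, so A# is the root — A# dominant ninth.

A#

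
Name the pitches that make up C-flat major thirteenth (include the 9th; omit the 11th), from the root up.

C-flat major thirteenth: major thirteenth on Cb.
- root: Cb
- major 3rd: Eb
- perfect 5th: Gb
- major 7th: Bb
- major 9th: Db
- major 13th: Ab

Cb  Eb  Gb  Bb  Db  Ab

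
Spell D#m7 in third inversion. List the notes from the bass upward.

In root position, D#m7 is D#–F#–A#–C#.
Third inversion puts the seventh (C#) in the bass.

C#  D#  F#  A#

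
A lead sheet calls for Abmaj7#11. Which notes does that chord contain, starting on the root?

Abmaj7#11 is a major seventh sharp eleven built on Ab.
root → Ab
3rd (major 3rd) → C
5th (perfect 5th) → Eb
7th (major 7th) → G
11th (augmented 11th) → D

Ab, C, Eb, G, D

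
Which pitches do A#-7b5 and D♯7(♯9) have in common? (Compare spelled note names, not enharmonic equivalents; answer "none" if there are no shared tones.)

A♯, C♯

A#-7b5 = A♯, C♯, E, G♯.
D♯7(♯9) = D♯, F𝄪, A♯, C♯, E𝄪.
Shared: A♯, C♯.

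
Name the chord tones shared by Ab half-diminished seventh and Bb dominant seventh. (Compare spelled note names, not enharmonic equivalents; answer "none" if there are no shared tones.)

A-flat

Ab half-diminished seventh: A-flat C-flat E-double-flat G-flat
Bb dominant seventh: B-flat D F A-flat
Common to both → A-flat.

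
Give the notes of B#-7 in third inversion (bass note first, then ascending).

A#, B#, D#, F##

B#-7 = B#–D#–F##–A#; third inversion → seventh (A#) lowest.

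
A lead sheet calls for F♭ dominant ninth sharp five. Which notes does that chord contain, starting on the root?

F-flat – A-flat – C – E-double-flat – G-flat

Root F-flat, quality dominant ninth sharp five:
Root: F-flat
Major 3rd (3rd): A-flat
Augmented 5th (5th): C
Minor 7th (7th): E-double-flat
Major 9th (9th): G-flat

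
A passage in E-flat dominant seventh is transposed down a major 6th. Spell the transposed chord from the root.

Eb down a major 6th → Gb. New chord: Gb dominant seventh.
Gb — root
Bb — major 3rd
Db — perfect 5th
Fb — minor 7th

Gb – Bb – Db – Fb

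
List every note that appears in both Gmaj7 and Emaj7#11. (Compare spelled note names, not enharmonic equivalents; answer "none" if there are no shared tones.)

Gmaj7: G B D F♯
Emaj7#11: E G♯ B D♯ A♯
Common to both → B.

B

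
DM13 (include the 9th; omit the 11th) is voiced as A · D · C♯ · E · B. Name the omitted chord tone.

DM13 = D, F♯, A, C♯, E, B. The voicing lacks the 3rd (major 3rd), F♯.

F♯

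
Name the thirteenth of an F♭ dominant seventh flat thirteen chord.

F♭ dominant seventh flat thirteen is built on F-flat; its 13th is a minor 13th above the root.
A sixth above F uses the letter D, and the minor 13th above F-flat is D-double-flat.

D-double-flat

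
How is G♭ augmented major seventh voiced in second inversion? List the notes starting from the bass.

D, F, G♭, B♭

In root position, G♭ augmented major seventh is G♭–B♭–D–F.
Second inversion puts the fifth (D) in the bass.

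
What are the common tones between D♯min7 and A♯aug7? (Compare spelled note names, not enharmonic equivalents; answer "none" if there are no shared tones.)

A#

D♯min7: D# F# A# C#
A♯aug7: A# C## E## G#
Common to both → A#.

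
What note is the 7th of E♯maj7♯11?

Root of E♯maj7♯11 = E#. The 7th is a major 7th: E# up a major 7th → D##.

D##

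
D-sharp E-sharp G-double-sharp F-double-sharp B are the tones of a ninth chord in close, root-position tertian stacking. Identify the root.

E-sharp

Arranged so that each adjacent pair is a third by letter name: E-sharp – G-double-sharp – B – D-sharp – F-double-sharp.
The bottom of that stack, E-sharp, is the root (this is E-sharp dominant ninth flat five).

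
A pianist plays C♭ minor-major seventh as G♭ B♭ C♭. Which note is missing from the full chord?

E𝄫

C♭ minor-major seventh = C♭, E𝄫, G♭, B♭. The voicing lacks the 3rd (minor 3rd), E𝄫.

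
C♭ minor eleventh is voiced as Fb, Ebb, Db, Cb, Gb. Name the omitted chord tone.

The full C♭ minor eleventh chord is Cb, Ebb, Gb, Bbb, Db, Fb.
Comparing with the voicing, the minor 7th (7th) — Bbb — is absent.

Bbb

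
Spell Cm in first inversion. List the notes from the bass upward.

Eb  G  C

Cm = C–Eb–G; first inversion → third (Eb) lowest.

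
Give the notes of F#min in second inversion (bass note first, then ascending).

C♯ F♯ A

F#min = F♯–A–C♯; second inversion → fifth (C♯) lowest.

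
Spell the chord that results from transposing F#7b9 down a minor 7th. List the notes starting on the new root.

G# B# D# F# A

Transposed root: F# → G# (minor 7th down). So we spell G# dominant seventh flat nine:
root → G#
3rd (major 3rd) → B#
5th (perfect 5th) → D#
7th (minor 7th) → F#
9th (minor 9th) → A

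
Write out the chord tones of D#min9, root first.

D# F# A# C# E#

D#min9 is a minor ninth built on D#.
Root: D#
Minor 3rd (3rd): F#
Perfect 5th (5th): A#
Minor 7th (7th): C#
Major 9th (9th): E#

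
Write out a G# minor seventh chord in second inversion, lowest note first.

D#, F#, G#, B

In root position, G# minor seventh is G#–B–D#–F#.
Second inversion puts the fifth (D#) in the bass.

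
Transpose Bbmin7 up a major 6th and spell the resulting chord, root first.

G – B♭ – D – F

B♭ up a major 6th → G. New chord: G minor seventh.
root → G
3rd (minor 3rd) → B♭
5th (perfect 5th) → D
7th (minor 7th) → F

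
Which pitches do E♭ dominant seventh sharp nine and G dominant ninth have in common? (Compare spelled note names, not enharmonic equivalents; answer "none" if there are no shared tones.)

G

E♭ dominant seventh sharp nine = E-flat, G, B-flat, D-flat, F-sharp.
G dominant ninth = G, B, D, F, A.
Shared: G.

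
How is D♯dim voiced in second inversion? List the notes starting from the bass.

A, D#, F#

In root position, D♯dim is D#–F#–A.
Second inversion puts the fifth (A) in the bass.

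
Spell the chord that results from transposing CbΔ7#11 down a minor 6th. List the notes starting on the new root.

C♭ down a minor 6th → E♭. New chord: E♭ major seventh sharp eleven.
root → E♭
3rd (major 3rd) → G
5th (perfect 5th) → B♭
7th (major 7th) → D
11th (augmented 11th) → A

E♭ – G – B♭ – D – A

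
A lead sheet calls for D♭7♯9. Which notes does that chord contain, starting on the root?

D♭7♯9: dominant seventh sharp nine on Db.
Root: Db
Major 3rd (3rd): F
Perfect 5th (5th): Ab
Minor 7th (7th): Cb
Augmented 9th (9th): E

Db  F  Ab  Cb  E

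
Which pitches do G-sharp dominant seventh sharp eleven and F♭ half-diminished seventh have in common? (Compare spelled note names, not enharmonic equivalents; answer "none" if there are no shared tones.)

none

G-sharp dominant seventh sharp eleven = G-sharp, B-sharp, D-sharp, F-sharp, C-double-sharp.
F♭ half-diminished seventh = F-flat, A-double-flat, C-double-flat, E-double-flat.
Shared: none.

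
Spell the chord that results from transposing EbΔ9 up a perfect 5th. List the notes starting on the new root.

A perfect 5th up from Eb is Bb, so the new chord is Bb major ninth.
Root: Bb
Major 3rd (3rd): D
Perfect 5th (5th): F
Major 7th (7th): A
Major 9th (9th): C

Bb, D, F, A, C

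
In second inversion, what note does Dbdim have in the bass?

Dbdim = Db–Fb–Abb. Second inversion → fifth in the bass = Abb.

Abb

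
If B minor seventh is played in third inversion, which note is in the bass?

A

B minor seventh in root position is B–D–F-sharp–A.
Third inversion places the seventh in the bass, which is A.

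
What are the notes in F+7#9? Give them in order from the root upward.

F+7#9: dominant seventh sharp nine sharp five on F.
F — root
A — major 3rd
C♯ — augmented 5th
E♭ — minor 7th
G♯ — augmented 9th

F A C♯ E♭ G♯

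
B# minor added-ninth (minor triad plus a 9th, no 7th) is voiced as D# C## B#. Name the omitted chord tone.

B# minor added-ninth = B#, D#, F##, C##. The voicing lacks the 5th (perfect 5th), F##.

F##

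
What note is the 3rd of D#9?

D#9 is built on D#; its 3rd is a major 3rd above the root.
A third above D uses the letter F, and the major 3rd above D# is F##.

F##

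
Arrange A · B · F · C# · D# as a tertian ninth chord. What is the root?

B

Stacking in thirds gives B – D# – F – A – C#, so B is the root — B dominant ninth flat five.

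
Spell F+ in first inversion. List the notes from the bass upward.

A, C#, F

F+ = F–A–C#; first inversion → third (A) lowest.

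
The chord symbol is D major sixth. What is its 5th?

A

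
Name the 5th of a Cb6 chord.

Cb6 is built on Cb; its 5th is a perfect 5th above the root.
A fifth above C uses the letter G, and the perfect 5th above Cb is Gb.

Gb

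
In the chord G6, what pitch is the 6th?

E

Root of G6 = G. The 6th is a major 6th: G up a major 6th → E.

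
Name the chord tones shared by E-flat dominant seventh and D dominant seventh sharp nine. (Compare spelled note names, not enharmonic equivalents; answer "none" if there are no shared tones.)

none

E-flat dominant seventh: E-flat G B-flat D-flat
D dominant seventh sharp nine: D F-sharp A C E-sharp
Common to both → none.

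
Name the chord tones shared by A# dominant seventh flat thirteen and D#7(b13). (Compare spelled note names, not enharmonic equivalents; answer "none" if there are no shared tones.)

A#

A# dominant seventh flat thirteen = A#, C##, E#, G#, F#.
D#7(b13) = D#, F##, A#, C#, B.
Shared: A#.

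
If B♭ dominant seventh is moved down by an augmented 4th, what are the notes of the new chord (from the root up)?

B♭ down an augmented 4th → F♭. New chord: F♭ dominant seventh.
F♭ — root
A♭ — major 3rd
C♭ — perfect 5th
E𝄫 — minor 7th

F♭ A♭ C♭ E𝄫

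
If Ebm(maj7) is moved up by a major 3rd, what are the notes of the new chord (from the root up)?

Transposed root: Eb → G (major 3rd up). So we spell G minor-major seventh:
root → G
3rd (minor 3rd) → Bb
5th (perfect 5th) → D
7th (major 7th) → F#

G – Bb – D – F#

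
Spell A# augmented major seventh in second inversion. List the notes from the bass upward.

In root position, A# augmented major seventh is A#–C##–E##–G##.
Second inversion puts the fifth (E##) in the bass.

E## – G## – A# – C##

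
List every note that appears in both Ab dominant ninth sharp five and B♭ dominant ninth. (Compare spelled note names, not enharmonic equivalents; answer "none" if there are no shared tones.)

Ab dominant ninth sharp five: A-flat C E G-flat B-flat
B♭ dominant ninth: B-flat D F A-flat C
Common to both → A-flat, C, B-flat.

A-flat – C – B-flat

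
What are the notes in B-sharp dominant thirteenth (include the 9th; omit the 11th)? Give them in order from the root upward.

B-sharp dominant thirteenth is a dominant thirteenth built on B-sharp.
B-sharp — root
D-double-sharp — major 3rd
F-double-sharp — perfect 5th
A-sharp — minor 7th
C-double-sharp — major 9th
G-double-sharp — major 13th

B-sharp  D-double-sharp  F-double-sharp  A-sharp  C-double-sharp  G-double-sharp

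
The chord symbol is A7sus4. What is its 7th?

Root of A7sus4 = A. The 7th is a minor 7th: A up a minor 7th → G.

G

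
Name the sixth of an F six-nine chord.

D

Root of F six-nine = F. The 6th is a major 6th: F up a major 6th → D.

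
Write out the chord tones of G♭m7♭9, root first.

G♭, B𝄫, D♭, F♭, A𝄫

Root G♭, quality minor seventh flat nine:
G♭ — root
B𝄫 — minor 3rd
D♭ — perfect 5th
F♭ — minor 7th
A𝄫 — minor 9th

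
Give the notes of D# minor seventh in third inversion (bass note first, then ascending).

C-sharp – D-sharp – F-sharp – A-sharp

D# minor seventh = D-sharp–F-sharp–A-sharp–C-sharp; third inversion → seventh (C-sharp) lowest.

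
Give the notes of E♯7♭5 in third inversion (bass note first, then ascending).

D#, E#, G##, B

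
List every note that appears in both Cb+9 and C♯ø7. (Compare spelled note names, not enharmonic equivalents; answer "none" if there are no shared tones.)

Cb+9: Cb Eb G Bbb Db
C♯ø7: C# E G B
Common to both → G.

G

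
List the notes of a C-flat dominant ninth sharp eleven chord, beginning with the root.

C-flat E-flat G-flat B-double-flat D-flat F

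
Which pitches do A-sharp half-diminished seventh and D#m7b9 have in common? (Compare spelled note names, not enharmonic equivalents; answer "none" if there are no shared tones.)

A#, C#, E

A-sharp half-diminished seventh: A# C# E G#
D#m7b9: D# F# A# C# E
Common to both → A#, C#, E.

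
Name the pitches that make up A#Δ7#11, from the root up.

A#Δ7#11: major seventh sharp eleven on A#.
root → A#
3rd (major 3rd) → C##
5th (perfect 5th) → E#
7th (major 7th) → G##
11th (augmented 11th) → D##

A#, C##, E#, G##, D##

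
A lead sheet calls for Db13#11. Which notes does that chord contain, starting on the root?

Db13#11 is a dominant thirteenth sharp eleven built on Db.
Root: Db
Major 3rd (3rd): F
Perfect 5th (5th): Ab
Minor 7th (7th): Cb
Major 9th (9th): Eb
Augmented 11th (11th): G
Major 13th (13th): Bb

Db, F, Ab, Cb, Eb, G, Bb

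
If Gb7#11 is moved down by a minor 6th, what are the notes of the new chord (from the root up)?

Transposed root: Gb → Bb (minor 6th down). So we spell Bb dominant seventh sharp eleven:
root → Bb
3rd (major 3rd) → D
5th (perfect 5th) → F
7th (minor 7th) → Ab
11th (augmented 11th) → E

Bb, D, F, Ab, E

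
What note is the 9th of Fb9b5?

Fb9b5 is built on F♭; its 9th is a major 9th above the root.
A second above F uses the letter G, and the major 9th above F♭ is G♭.

G♭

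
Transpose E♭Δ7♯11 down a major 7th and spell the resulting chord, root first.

Fb – Ab – Cb – Eb – Bb

Transposed root: Eb → Fb (major 7th down). So we spell Fb major seventh sharp eleven:
- root: Fb
- major 3rd: Ab
- perfect 5th: Cb
- major 7th: Eb
- augmented 11th: Bb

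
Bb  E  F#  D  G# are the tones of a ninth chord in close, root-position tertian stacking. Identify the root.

Stacking in thirds gives E – G# – Bb – D – F#, so E is the root — E dominant ninth flat five.

E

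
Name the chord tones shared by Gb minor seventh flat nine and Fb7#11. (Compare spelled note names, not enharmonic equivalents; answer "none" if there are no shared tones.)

Gb minor seventh flat nine = Gb, Bbb, Db, Fb, Abb.
Fb7#11 = Fb, Ab, Cb, Ebb, Bb.
Shared: Fb.

Fb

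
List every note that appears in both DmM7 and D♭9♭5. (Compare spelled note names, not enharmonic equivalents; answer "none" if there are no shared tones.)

DmM7 = D, F, A, C#.
D♭9♭5 = Db, F, Abb, Cb, Eb.
Shared: F.

F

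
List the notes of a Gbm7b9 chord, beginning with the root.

Gbm7b9: minor seventh flat nine on Gb.
- root: Gb
- minor 3rd: Bbb
- perfect 5th: Db
- minor 7th: Fb
- minor 9th: Abb

Gb  Bbb  Db  Fb  Abb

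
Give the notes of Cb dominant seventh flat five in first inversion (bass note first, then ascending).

Cb dominant seventh flat five = C-flat–E-flat–G-double-flat–B-double-flat; first inversion → third (E-flat) lowest.

E-flat, G-double-flat, B-double-flat, C-flat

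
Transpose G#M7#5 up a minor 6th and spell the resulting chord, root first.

E – G♯ – B♯ – D♯

A minor 6th up from G♯ is E, so the new chord is E augmented major seventh.
Root: E
Major 3rd (3rd): G♯
Augmented 5th (5th): B♯
Major 7th (7th): D♯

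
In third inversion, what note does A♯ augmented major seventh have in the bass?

G##

A♯ augmented major seventh = A#–C##–E##–G##. Third inversion → seventh in the bass = G##.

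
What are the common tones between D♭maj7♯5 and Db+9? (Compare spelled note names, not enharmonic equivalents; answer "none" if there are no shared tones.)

D♭maj7♯5: Db F A C
Db+9: Db F A Cb Eb
Common to both → Db, F, A.

Db, F, A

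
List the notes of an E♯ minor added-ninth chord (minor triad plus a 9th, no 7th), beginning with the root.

E-sharp, G-sharp, B-sharp, F-double-sharp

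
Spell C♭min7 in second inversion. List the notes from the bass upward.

Gb  Bbb  Cb  Ebb

C♭min7 = Cb–Ebb–Gb–Bbb; second inversion → fifth (Gb) lowest.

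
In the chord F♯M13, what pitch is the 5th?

Root of F♯M13 = F#. The 5th is a perfect 5th: F# up a perfect 5th → C#.

C#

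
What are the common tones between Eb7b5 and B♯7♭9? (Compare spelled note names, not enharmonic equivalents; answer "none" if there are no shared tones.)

none

Eb7b5 = Eb, G, Bbb, Db.
B♯7♭9 = B#, D##, F##, A#, C#.
Shared: none.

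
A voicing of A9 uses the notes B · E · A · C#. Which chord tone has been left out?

A9 = A, C#, E, G, B. The voicing lacks the 7th (minor 7th), G.

G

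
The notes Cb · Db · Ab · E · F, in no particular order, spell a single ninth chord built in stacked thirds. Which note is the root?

Db

Stacking in thirds gives Db – F – Ab – Cb – E, so Db is the root — Db dominant seventh sharp nine.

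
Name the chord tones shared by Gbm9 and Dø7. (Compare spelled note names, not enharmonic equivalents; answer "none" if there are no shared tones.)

Ab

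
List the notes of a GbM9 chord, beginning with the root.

Root Gb, quality major ninth:
root → Gb
3rd (major 3rd) → Bb
5th (perfect 5th) → Db
7th (major 7th) → F
9th (major 9th) → Ab

Gb  Bb  Db  F  Ab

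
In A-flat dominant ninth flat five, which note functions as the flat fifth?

Ebb

A-flat dominant ninth flat five is built on Ab; its 5th is a diminished 5th above the root.
A fifth above A uses the letter E, and the diminished 5th above Ab is Ebb.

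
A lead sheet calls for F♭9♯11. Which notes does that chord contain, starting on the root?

Fb – Ab – Cb – Ebb – Gb – Bb

F♭9♯11: dominant ninth sharp eleven on Fb.
Fb — root
Ab — major 3rd
Cb — perfect 5th
Ebb — minor 7th
Gb — major 9th
Bb — augmented 11th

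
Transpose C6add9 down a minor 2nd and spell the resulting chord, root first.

B, D♯, F♯, G♯, C♯

Transposed root: C → B (minor 2nd down). So we spell B six-nine:
Root: B
Major 3rd (3rd): D♯
Perfect 5th (5th): F♯
Major 6th (6th): G♯
Major 9th (9th): C♯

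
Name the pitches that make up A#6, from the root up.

A#, C##, E#, F##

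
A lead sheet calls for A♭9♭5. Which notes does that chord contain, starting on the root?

A♭, C, E𝄫, G♭, B♭

A♭9♭5 is a dominant ninth flat five built on A♭.
- root: A♭
- major 3rd: C
- diminished 5th: E𝄫
- minor 7th: G♭
- major 9th: B♭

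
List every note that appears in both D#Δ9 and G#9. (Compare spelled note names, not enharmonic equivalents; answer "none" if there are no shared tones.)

D♯, A♯

D#Δ9 = D♯, F𝄪, A♯, C𝄪, E♯.
G#9 = G♯, B♯, D♯, F♯, A♯.
Shared: D♯, A♯.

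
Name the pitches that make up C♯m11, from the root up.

C# – E – G# – B – D# – F#

C♯m11 is a minor eleventh built on C#.
- root: C#
- minor 3rd: E
- perfect 5th: G#
- minor 7th: B
- major 9th: D#
- perfect 11th: F#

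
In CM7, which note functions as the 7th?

Root of CM7 = C. The 7th is a major 7th: C up a major 7th → B.

B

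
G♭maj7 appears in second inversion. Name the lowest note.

Db

G♭maj7 in root position is Gb–Bb–Db–F.
Second inversion places the fifth in the bass, which is Db.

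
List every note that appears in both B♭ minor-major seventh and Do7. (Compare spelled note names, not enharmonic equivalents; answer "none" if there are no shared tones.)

F

B♭ minor-major seventh = Bb, Db, F, A.
Do7 = D, F, Ab, Cb.
Shared: F.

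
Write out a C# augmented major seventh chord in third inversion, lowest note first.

B# – C# – E# – G##

In root position, C# augmented major seventh is C#–E#–G##–B#.
Third inversion puts the seventh (B#) in the bass.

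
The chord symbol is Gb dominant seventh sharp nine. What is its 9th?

A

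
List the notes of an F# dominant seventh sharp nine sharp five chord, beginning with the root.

F-sharp A-sharp C-double-sharp E G-double-sharp

F# dominant seventh sharp nine sharp five is a dominant seventh sharp nine sharp five built on F-sharp.
- root: F-sharp
- major 3rd: A-sharp
- augmented 5th: C-double-sharp
- minor 7th: E
- augmented 9th: G-double-sharp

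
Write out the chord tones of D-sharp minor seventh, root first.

D-sharp, F-sharp, A-sharp, C-sharp

Root D-sharp, quality minor seventh:
root → D-sharp
3rd (minor 3rd) → F-sharp
5th (perfect 5th) → A-sharp
7th (minor 7th) → C-sharp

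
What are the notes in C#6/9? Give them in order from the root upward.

Root C#, quality six-nine:
- root: C#
- major 3rd: E#
- perfect 5th: G#
- major 6th: A#
- major 9th: D#

C#  E#  G#  A#  D#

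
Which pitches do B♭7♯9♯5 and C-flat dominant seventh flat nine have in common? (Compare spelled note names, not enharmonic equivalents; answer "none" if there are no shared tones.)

none

B♭7♯9♯5: Bb D F# Ab C#
C-flat dominant seventh flat nine: Cb Eb Gb Bbb Dbb
Common to both → none.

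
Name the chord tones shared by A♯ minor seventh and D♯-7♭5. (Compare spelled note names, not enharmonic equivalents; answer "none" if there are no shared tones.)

A♯ minor seventh: A♯ C♯ E♯ G♯
D♯-7♭5: D♯ F♯ A C♯
Common to both → C♯.

C♯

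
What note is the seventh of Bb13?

A♭

Root of Bb13 = B♭. The 7th is a minor 7th: B♭ up a minor 7th → A♭.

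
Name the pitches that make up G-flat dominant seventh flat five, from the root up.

G-flat dominant seventh flat five is a dominant seventh flat five built on G-flat.
Root: G-flat
Major 3rd (3rd): B-flat
Diminished 5th (5th): D-double-flat
Minor 7th (7th): F-flat

G-flat, B-flat, D-double-flat, F-flat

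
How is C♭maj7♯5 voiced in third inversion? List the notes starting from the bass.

Bb Cb Eb G

C♭maj7♯5 = Cb–Eb–G–Bb; third inversion → seventh (Bb) lowest.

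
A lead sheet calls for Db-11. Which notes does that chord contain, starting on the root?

Root D♭, quality minor eleventh:
Root: D♭
Minor 3rd (3rd): F♭
Perfect 5th (5th): A♭
Minor 7th (7th): C♭
Major 9th (9th): E♭
Perfect 11th (11th): G♭

D♭ – F♭ – A♭ – C♭ – E♭ – G♭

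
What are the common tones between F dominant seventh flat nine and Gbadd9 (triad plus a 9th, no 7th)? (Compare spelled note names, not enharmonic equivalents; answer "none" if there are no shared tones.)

Gb

F dominant seventh flat nine: F A C Eb Gb
Gbadd9: Gb Bb Db Ab
Common to both → Gb.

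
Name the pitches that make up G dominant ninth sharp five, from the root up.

G dominant ninth sharp five is a dominant ninth sharp five built on G.
G — root
B — major 3rd
D-sharp — augmented 5th
F — minor 7th
A — major 9th

G, B, D-sharp, F, A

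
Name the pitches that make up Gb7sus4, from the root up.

Gb7sus4: dominant seventh suspended fourth on Gb.
Gb — root
Cb — perfect 4th
Db — perfect 5th
Fb — minor 7th

Gb  Cb  Db  Fb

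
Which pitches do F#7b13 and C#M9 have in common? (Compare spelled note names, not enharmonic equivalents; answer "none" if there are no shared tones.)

F#7b13: F# A# C# E D
C#M9: C# E# G# B# D#
Common to both → C#.

C#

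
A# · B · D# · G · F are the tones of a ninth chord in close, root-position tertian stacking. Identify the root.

G

Stacking in thirds gives G – B – D# – F – A#, so G is the root — G dominant seventh sharp nine sharp five.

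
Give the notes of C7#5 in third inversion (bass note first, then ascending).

C7#5 = C–E–G♯–B♭; third inversion → seventh (B♭) lowest.

B♭ – C – E – G♯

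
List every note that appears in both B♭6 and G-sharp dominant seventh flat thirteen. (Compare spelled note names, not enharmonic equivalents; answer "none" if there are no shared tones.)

none

B♭6 = Bb, D, F, G.
G-sharp dominant seventh flat thirteen = G#, B#, D#, F#, E.
Shared: none.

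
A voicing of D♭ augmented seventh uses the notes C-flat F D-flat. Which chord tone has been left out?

A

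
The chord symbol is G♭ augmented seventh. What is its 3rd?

Root of G♭ augmented seventh = Gb. The 3rd is a major 3rd: Gb up a major 3rd → Bb.

Bb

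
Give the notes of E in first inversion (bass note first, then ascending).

G#, B, E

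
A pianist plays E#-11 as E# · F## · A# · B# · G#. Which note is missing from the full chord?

D#

The full E#-11 chord is E#, G#, B#, D#, F##, A#.
Comparing with the voicing, the minor 7th (7th) — D# — is absent.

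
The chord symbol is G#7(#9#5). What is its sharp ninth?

Root of G#7(#9#5) = G#. The 9th is an augmented 9th: G# up an augmented 9th → A##.

A##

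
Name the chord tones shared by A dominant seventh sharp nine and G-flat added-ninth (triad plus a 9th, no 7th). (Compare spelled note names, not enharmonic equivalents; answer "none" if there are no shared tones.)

none

A dominant seventh sharp nine: A C-sharp E G B-sharp
G-flat added-ninth: G-flat B-flat D-flat A-flat
Common to both → none.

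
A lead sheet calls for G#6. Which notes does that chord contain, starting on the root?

Root G#, quality major sixth:
Root: G#
Major 3rd (3rd): B#
Perfect 5th (5th): D#
Major 6th (6th): E#

G# B# D# E#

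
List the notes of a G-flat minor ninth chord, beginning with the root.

G-flat minor ninth is a minor ninth built on G-flat.
Root: G-flat
Minor 3rd (3rd): B-double-flat
Perfect 5th (5th): D-flat
Minor 7th (7th): F-flat
Major 9th (9th): A-flat

G-flat B-double-flat D-flat F-flat A-flat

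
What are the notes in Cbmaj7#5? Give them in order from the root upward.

Cb – Eb – G – Bb

Root Cb, quality augmented major seventh:
- root: Cb
- major 3rd: Eb
- augmented 5th: G
- major 7th: Bb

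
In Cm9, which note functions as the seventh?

Bb

Root of Cm9 = C. The 7th is a minor 7th: C up a minor 7th → Bb.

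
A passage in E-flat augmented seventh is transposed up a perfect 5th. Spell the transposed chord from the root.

A perfect 5th up from E♭ is B♭, so the new chord is B♭ augmented seventh.
Root: B♭
Major 3rd (3rd): D
Augmented 5th (5th): F♯
Minor 7th (7th): A♭

B♭ – D – F♯ – A♭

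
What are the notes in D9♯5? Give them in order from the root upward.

D9♯5 is a dominant ninth sharp five built on D.
- root: D
- major 3rd: F#
- augmented 5th: A#
- minor 7th: C
- major 9th: E

D  F#  A#  C  E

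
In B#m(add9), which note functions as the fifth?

B#m(add9) is built on B#; its 5th is a perfect 5th above the root.
A fifth above B uses the letter F, and the perfect 5th above B# is F##.

F##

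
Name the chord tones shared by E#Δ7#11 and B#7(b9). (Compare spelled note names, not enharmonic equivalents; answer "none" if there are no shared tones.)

B# – D##

E#Δ7#11: E# G## B# D## A##
B#7(b9): B# D## F## A# C#
Common to both → B#, D##.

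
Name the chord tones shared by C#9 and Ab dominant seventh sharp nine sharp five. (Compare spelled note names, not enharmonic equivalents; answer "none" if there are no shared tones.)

B

C#9 = C♯, E♯, G♯, B, D♯.
Ab dominant seventh sharp nine sharp five = A♭, C, E, G♭, B.
Shared: B.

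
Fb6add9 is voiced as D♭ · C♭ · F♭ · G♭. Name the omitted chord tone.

Fb6add9 = F♭, A♭, C♭, D♭, G♭. The voicing lacks the 3rd (major 3rd), A♭.

A♭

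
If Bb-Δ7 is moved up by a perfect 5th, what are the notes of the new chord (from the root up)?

Bb up a perfect 5th → F. New chord: F minor-major seventh.
- root: F
- minor 3rd: Ab
- perfect 5th: C
- major 7th: E

F – Ab – C – E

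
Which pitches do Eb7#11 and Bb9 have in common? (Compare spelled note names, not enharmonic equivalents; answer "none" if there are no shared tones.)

Bb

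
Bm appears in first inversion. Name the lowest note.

Bm in root position is B–D–F♯.
First inversion places the third in the bass, which is D.

D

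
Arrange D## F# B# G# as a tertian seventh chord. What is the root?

Arranged so that each adjacent pair is a third by letter name: G# – B# – D## – F#.
The bottom of that stack, G#, is the root (this is G# augmented seventh).

G#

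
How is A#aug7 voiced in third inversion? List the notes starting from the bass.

A#aug7 = A#–C##–E##–G#; third inversion → seventh (G#) lowest.

G#, A#, C##, E##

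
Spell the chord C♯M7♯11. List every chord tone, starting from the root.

C# – E# – G# – B# – F##

C♯M7♯11: major seventh sharp eleven on C#.
root → C#
3rd (major 3rd) → E#
5th (perfect 5th) → G#
7th (major 7th) → B#
11th (augmented 11th) → F##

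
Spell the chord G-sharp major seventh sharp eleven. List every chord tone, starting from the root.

G-sharp, B-sharp, D-sharp, F-double-sharp, C-double-sharp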